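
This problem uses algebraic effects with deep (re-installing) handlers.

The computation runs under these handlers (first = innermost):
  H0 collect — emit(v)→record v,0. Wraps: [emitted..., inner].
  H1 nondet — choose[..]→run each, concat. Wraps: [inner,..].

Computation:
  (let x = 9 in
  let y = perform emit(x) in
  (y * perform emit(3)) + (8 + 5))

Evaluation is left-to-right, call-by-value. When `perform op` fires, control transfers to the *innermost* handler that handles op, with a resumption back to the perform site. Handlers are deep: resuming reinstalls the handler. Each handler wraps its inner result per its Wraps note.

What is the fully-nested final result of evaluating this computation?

Answer: [[9, 3, 13]]

Step-by-step:
emit(9) @ H0 ⇒ out+=9
emit(3) @ H0 ⇒ out+=3
H0 returns [9, 3, 13]
H1 returns [[9, 3, 13]]
= [[9, 3, 13]]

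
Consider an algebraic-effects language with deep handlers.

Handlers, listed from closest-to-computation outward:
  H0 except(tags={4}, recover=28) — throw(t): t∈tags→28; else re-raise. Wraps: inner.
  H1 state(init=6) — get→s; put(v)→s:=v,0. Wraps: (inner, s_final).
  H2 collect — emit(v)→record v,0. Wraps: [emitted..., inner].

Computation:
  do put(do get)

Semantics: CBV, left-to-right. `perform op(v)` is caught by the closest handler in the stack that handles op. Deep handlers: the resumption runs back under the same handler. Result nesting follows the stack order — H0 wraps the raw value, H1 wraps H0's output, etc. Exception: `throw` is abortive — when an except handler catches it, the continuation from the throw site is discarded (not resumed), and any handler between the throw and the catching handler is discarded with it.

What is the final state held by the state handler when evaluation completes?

Answer: 6

Step-by-step:
get @ H1 ⇒ 6
put(6) @ H1 ⇒ s:=6
H0 returns 0
H1 returns (0, 6)
H2 returns [(0, 6)]
= [(0, 6)]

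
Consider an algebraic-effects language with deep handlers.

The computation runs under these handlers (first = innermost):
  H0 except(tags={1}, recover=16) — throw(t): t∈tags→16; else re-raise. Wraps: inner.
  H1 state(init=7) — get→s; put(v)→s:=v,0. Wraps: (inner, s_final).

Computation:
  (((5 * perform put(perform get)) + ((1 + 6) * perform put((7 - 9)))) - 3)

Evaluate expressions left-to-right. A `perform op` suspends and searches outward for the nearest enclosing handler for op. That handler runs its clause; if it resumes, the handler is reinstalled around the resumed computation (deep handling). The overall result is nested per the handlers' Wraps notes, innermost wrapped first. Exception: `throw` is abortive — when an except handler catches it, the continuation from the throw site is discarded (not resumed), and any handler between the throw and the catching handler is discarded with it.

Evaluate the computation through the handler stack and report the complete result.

Answer: (-3, -2)

Evaluation trace:
get @ H1 ⇒ 7
put(7) @ H1 ⇒ s:=7
put(-2) @ H1 ⇒ s:=-2
H0 returns -3
H1 returns (-3, -2)
= (-3, -2)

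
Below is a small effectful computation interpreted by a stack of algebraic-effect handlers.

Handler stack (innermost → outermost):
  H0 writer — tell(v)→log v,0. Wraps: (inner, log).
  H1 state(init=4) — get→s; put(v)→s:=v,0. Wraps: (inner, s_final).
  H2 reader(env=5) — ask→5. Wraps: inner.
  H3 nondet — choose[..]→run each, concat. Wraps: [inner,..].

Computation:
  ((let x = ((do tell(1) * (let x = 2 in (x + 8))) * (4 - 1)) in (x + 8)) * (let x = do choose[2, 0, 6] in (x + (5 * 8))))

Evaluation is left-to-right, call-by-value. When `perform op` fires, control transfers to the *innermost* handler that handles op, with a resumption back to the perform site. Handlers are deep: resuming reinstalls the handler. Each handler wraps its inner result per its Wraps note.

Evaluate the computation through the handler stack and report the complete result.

Evaluation trace:
tell(1) @ H0 ⇒ log+=1
choose[2, 0, 6] @ H3
  branch[0] choose=2:
    H0 returns (336, (1))
    H1 returns ((336, (1)), 4)
    H2 returns ((336, (1)), 4)
    H3 returns [((336, (1)), 4)]
  branch[1] choose=0:
    H0 returns (320, (1))
    H1 returns ((320, (1)), 4)
    H2 returns ((320, (1)), 4)
    H3 returns [((320, (1)), 4)]
  branch[2] choose=6:
    H0 returns (368, (1))
    H1 returns ((368, (1)), 4)
    H2 returns ((368, (1)), 4)
    H3 returns [((368, (1)), 4)]
= [((336, (1)), 4), ((320, (1)), 4), ((368, (1)), 4)]

Answer: [((336, (1)), 4), ((320, (1)), 4), ((368, (1)), 4)]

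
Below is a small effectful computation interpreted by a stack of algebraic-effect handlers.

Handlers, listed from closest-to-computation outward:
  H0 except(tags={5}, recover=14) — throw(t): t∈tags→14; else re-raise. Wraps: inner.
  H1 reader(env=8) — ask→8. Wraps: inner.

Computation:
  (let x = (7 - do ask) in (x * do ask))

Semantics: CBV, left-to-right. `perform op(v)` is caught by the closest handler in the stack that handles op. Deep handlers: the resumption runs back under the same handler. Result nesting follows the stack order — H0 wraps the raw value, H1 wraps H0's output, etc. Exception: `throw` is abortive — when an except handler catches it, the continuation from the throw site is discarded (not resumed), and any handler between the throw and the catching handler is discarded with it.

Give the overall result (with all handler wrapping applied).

Answer: -8

Evaluation trace:
ask @ H1 ⇒ 8
ask @ H1 ⇒ 8
H0 returns -8
H1 returns -8
= -8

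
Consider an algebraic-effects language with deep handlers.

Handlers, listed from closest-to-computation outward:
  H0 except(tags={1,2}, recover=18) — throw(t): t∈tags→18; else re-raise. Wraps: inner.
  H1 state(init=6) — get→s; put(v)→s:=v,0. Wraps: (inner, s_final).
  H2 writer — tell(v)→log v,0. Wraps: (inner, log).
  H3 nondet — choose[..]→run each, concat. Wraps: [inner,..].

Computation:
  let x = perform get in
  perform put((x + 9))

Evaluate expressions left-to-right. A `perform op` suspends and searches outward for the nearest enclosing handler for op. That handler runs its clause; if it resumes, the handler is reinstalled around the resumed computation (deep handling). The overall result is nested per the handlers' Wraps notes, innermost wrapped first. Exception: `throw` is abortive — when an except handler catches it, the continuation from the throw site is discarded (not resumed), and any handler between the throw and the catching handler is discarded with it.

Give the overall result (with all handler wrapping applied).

Answer: [((0, 15), ())]

Working:
get @ H1 ⇒ 6
put(15) @ H1 ⇒ s:=15
H0 returns 0
H1 returns (0, 15)
H2 returns ((0, 15), ())
H3 returns [((0, 15), ())]
= [((0, 15), ())]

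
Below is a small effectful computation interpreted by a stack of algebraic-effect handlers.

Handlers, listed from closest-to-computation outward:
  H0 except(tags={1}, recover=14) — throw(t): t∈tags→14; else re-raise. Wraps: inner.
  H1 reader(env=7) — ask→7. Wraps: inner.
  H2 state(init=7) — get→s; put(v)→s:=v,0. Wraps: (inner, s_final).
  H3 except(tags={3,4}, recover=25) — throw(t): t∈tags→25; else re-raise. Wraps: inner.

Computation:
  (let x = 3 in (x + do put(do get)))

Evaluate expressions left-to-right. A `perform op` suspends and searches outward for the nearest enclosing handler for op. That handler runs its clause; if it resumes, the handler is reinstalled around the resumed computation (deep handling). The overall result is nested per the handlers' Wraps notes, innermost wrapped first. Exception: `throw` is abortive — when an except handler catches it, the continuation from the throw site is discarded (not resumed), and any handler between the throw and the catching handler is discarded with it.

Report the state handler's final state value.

Answer: 7

Step-by-step:
get @ H2 ⇒ 7
put(7) @ H2 ⇒ s:=7
H0 returns 3
H1 returns 3
H2 returns (3, 7)
H3 returns (3, 7)
= (3, 7)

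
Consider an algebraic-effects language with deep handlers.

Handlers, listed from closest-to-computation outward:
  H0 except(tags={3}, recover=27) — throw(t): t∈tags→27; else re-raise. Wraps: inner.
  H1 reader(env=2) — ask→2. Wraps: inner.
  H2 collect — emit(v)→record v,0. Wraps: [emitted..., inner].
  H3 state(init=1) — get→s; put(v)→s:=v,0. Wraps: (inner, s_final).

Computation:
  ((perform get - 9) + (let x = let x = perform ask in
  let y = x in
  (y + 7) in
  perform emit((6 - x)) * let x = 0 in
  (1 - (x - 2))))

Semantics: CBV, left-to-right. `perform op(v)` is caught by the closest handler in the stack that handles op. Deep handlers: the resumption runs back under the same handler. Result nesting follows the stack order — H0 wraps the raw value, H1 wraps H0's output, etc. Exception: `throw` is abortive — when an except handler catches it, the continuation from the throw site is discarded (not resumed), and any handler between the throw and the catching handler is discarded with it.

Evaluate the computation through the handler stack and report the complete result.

Working:
get @ H3 ⇒ 1
ask @ H1 ⇒ 2
emit(-3) @ H2 ⇒ out+=-3
H0 returns -8
H1 returns -8
H2 returns [-3, -8]
H3 returns ([-3, -8], 1)
= ([-3, -8], 1)

Answer: ([-3, -8], 1)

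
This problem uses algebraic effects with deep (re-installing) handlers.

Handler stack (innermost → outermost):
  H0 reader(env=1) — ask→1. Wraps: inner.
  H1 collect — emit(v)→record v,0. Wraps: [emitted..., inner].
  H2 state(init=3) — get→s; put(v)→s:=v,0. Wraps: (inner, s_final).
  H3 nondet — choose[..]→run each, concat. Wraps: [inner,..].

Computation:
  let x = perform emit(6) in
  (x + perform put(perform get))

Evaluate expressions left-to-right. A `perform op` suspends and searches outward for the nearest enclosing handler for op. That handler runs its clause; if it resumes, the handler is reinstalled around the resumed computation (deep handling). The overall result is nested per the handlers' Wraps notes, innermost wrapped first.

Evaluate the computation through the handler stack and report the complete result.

Evaluation trace:
emit(6) @ H1 ⇒ out+=6
get @ H2 ⇒ 3
put(3) @ H2 ⇒ s:=3
H0 returns 0
H1 returns [6, 0]
H2 returns ([6, 0], 3)
H3 returns [([6, 0], 3)]
= [([6, 0], 3)]

Answer: [([6, 0], 3)]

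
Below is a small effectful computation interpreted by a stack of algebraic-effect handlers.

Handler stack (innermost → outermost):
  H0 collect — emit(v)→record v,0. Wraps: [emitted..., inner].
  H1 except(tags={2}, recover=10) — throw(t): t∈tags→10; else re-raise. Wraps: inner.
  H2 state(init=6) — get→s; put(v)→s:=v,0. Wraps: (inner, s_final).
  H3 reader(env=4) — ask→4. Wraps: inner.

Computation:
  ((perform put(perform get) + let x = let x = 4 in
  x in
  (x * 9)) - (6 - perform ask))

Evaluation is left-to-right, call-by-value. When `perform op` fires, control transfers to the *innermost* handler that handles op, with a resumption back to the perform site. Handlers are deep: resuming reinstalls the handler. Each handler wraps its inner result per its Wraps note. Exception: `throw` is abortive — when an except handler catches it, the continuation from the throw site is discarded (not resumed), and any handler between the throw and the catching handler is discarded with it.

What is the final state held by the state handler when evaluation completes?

Answer: 6

Working:
get @ H2 ⇒ 6
put(6) @ H2 ⇒ s:=6
ask @ H3 ⇒ 4
H0 returns [34]
H1 returns [34]
H2 returns ([34], 6)
H3 returns ([34], 6)
= ([34], 6)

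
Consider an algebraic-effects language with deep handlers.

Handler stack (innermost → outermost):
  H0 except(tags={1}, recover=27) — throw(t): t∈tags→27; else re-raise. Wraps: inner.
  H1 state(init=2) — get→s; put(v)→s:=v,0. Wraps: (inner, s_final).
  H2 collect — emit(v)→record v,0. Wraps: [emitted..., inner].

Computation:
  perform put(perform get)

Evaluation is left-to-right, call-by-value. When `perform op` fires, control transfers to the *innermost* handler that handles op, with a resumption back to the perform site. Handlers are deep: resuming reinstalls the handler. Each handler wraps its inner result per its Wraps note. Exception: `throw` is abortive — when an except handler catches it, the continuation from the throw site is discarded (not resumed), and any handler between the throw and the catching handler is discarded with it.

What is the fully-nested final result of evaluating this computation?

Answer: [(0, 2)]

Working:
get @ H1 ⇒ 2
put(2) @ H1 ⇒ s:=2
H0 returns 0
H1 returns (0, 2)
H2 returns [(0, 2)]
= [(0, 2)]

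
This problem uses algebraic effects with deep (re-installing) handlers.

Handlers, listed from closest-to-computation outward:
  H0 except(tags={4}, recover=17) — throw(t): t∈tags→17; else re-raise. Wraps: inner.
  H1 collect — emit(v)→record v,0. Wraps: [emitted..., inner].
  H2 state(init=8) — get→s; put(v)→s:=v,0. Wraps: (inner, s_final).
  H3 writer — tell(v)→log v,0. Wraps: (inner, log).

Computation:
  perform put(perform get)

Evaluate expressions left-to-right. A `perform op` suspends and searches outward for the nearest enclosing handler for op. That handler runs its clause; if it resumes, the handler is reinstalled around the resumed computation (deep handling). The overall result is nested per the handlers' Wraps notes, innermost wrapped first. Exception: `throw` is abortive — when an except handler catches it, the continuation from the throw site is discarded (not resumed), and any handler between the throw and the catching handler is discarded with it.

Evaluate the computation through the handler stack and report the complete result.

Step-by-step:
get @ H2 ⇒ 8
put(8) @ H2 ⇒ s:=8
H0 returns 0
H1 returns [0]
H2 returns ([0], 8)
H3 returns (([0], 8), ())
= (([0], 8), ())

Answer: (([0], 8), ())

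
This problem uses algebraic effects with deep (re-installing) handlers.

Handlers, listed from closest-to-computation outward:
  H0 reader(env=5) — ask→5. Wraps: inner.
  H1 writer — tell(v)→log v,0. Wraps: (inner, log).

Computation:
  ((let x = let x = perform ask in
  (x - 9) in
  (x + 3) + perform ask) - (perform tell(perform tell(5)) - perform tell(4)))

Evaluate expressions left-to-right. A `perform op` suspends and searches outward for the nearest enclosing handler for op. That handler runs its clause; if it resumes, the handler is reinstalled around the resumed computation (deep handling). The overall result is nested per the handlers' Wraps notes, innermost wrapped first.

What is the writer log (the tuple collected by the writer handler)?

Answer: (5, 0, 4)

Evaluation trace:
ask @ H0 ⇒ 5
ask @ H0 ⇒ 5
tell(5) @ H1 ⇒ log+=5
tell(0) @ H1 ⇒ log+=0
tell(4) @ H1 ⇒ log+=4
H0 returns 4
H1 returns (4, (5, 0, 4))
= (4, (5, 0, 4))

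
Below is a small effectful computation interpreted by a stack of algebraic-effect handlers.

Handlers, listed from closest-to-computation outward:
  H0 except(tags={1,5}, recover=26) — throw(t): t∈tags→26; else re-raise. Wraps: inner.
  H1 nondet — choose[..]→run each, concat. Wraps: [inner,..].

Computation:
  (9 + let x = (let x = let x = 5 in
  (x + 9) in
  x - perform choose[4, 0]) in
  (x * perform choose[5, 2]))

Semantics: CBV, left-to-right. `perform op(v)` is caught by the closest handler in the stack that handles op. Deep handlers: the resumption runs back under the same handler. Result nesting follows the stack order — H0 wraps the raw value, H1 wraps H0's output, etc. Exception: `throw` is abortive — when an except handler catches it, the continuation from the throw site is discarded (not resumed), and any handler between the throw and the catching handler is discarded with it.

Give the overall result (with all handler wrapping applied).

Working:
choose[4, 0] @ H1
  branch[0] choose=4:
    choose[5, 2] @ H1
      branch[0] choose=5:
        H0 returns 59
        H1 returns [59]
      branch[1] choose=2:
        H0 returns 29
        H1 returns [29]
  branch[1] choose=0:
    choose[5, 2] @ H1
      branch[0] choose=5:
        H0 returns 79
        H1 returns [79]
      branch[1] choose=2:
        H0 returns 37
        H1 returns [37]
= [59, 29, 79, 37]

Answer: [59, 29, 79, 37]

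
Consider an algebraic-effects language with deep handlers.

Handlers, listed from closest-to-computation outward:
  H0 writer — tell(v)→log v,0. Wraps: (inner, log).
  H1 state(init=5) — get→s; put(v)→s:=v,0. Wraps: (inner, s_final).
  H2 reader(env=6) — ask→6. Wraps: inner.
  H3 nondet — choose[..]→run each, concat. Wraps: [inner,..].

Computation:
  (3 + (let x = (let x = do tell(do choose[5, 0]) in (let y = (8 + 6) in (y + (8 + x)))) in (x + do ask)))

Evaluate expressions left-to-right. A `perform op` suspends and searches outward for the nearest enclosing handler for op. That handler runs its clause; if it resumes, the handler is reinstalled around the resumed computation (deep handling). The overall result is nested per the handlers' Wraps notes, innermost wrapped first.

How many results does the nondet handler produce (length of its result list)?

Working:
choose[5, 0] @ H3
  branch[0] choose=5:
    tell(5) @ H0 ⇒ log+=5
    ask @ H2 ⇒ 6
    H0 returns (31, (5))
    H1 returns ((31, (5)), 5)
    H2 returns ((31, (5)), 5)
    H3 returns [((31, (5)), 5)]
  branch[1] choose=0:
    tell(0) @ H0 ⇒ log+=0
    ask @ H2 ⇒ 6
    H0 returns (31, (0))
    H1 returns ((31, (0)), 5)
    H2 returns ((31, (0)), 5)
    H3 returns [((31, (0)), 5)]
= [((31, (5)), 5), ((31, (0)), 5)]

Answer: 2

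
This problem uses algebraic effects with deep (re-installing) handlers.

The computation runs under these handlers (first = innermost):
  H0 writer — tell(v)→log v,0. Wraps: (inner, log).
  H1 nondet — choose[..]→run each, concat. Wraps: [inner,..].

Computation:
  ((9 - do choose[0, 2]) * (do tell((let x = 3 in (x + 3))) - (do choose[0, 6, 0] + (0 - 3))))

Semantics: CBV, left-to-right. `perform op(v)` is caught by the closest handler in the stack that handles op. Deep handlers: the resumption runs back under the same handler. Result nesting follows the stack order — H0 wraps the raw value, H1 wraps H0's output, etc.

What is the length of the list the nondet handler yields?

Evaluation trace:
choose[0, 2] @ H1
  branch[0] choose=0:
    tell(6) @ H0 ⇒ log+=6
    choose[0, 6, 0] @ H1
      branch[0] choose=0:
        H0 returns (27, (6))
        H1 returns [(27, (6))]
      branch[1] choose=6:
        H0 returns (-27, (6))
        H1 returns [(-27, (6))]
      branch[2] choose=0:
        H0 returns (27, (6))
        H1 returns [(27, (6))]
  branch[1] choose=2:
    tell(6) @ H0 ⇒ log+=6
    choose[0, 6, 0] @ H1
      branch[0] choose=0:
        H0 returns (21, (6))
        H1 returns [(21, (6))]
      branch[1] choose=6:
        H0 returns (-21, (6))
        H1 returns [(-21, (6))]
      branch[2] choose=0:
        H0 returns (21, (6))
        H1 returns [(21, (6))]
= [(27, (6)), (-27, (6)), (27, (6)), (21, (6)), (-21, (6)), (21, (6))]

Answer: 6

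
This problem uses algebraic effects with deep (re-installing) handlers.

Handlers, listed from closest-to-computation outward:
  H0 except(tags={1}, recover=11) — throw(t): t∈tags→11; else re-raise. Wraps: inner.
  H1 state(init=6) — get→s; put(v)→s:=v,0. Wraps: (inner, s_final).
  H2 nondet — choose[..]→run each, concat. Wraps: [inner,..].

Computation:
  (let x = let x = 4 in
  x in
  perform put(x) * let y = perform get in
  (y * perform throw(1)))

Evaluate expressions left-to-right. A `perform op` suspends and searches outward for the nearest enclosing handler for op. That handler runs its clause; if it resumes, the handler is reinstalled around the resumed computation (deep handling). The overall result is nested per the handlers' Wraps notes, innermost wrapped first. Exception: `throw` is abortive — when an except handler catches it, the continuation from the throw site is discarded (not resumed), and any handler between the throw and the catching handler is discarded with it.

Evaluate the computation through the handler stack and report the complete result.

Answer: [(11, 4)]

Evaluation trace:
put(4) @ H1 ⇒ s:=4
get @ H1 ⇒ 4
throw(1) @ H0 caught ⇒ 11
H1 returns (11, 4)
H2 returns [(11, 4)]
= [(11, 4)]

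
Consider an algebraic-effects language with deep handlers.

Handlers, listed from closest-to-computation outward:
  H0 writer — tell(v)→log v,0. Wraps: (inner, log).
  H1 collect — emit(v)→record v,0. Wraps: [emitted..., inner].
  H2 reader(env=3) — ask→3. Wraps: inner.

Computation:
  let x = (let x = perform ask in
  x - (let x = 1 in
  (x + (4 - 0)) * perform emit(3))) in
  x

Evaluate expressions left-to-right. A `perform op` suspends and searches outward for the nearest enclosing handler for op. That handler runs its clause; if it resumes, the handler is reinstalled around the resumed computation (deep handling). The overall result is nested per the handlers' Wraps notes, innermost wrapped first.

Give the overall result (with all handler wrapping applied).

Answer: [3, (3, ())]

Evaluation trace:
ask @ H2 ⇒ 3
emit(3) @ H1 ⇒ out+=3
H0 returns (3, ())
H1 returns [3, (3, ())]
H2 returns [3, (3, ())]
= [3, (3, ())]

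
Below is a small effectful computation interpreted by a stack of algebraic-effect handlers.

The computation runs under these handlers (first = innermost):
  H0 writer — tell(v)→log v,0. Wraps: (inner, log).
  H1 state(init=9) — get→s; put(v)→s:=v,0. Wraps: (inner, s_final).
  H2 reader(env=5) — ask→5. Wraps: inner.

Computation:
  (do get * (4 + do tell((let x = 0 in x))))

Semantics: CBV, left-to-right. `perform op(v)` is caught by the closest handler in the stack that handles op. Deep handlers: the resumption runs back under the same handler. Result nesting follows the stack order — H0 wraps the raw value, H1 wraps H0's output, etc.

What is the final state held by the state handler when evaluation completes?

Answer: 9

Evaluation trace:
get @ H1 ⇒ 9
tell(0) @ H0 ⇒ log+=0
H0 returns (36, (0))
H1 returns ((36, (0)), 9)
H2 returns ((36, (0)), 9)
= ((36, (0)), 9)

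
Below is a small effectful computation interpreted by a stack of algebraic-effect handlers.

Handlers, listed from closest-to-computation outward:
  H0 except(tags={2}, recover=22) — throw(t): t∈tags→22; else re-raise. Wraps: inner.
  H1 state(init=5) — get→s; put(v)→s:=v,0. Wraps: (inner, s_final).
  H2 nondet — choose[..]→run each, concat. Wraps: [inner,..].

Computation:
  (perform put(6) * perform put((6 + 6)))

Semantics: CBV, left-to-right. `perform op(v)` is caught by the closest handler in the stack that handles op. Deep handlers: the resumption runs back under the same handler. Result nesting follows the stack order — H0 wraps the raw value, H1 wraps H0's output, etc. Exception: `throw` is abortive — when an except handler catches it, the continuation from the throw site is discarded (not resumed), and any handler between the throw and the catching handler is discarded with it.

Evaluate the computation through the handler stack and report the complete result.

Answer: [(0, 12)]

Step-by-step:
put(6) @ H1 ⇒ s:=6
put(12) @ H1 ⇒ s:=12
H0 returns 0
H1 returns (0, 12)
H2 returns [(0, 12)]
= [(0, 12)]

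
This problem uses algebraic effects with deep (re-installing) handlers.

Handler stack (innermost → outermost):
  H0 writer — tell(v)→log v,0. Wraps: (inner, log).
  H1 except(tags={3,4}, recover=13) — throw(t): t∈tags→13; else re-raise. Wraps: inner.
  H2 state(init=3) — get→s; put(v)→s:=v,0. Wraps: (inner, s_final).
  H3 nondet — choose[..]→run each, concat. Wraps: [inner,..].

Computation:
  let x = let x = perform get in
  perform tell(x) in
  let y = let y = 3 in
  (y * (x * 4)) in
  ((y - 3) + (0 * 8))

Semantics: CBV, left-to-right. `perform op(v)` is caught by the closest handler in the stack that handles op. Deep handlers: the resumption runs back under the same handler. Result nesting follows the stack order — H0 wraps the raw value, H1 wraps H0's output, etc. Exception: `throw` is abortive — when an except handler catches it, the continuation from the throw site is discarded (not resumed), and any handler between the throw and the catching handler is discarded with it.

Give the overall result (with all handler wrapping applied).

Answer: [((-3, (3)), 3)]

Working:
get @ H2 ⇒ 3
tell(3) @ H0 ⇒ log+=3
H0 returns (-3, (3))
H1 returns (-3, (3))
H2 returns ((-3, (3)), 3)
H3 returns [((-3, (3)), 3)]
= [((-3, (3)), 3)]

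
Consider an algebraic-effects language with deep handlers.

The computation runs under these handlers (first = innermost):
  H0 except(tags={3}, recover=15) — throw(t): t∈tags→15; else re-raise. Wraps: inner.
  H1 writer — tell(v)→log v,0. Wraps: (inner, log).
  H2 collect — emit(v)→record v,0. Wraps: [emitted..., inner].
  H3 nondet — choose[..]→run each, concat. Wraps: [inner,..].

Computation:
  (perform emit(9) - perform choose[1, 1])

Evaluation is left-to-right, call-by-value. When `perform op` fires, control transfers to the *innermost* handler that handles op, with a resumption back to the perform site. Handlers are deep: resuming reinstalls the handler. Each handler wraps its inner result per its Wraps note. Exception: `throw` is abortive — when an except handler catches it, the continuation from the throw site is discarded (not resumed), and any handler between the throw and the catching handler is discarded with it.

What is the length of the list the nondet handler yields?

Answer: 2

Working:
emit(9) @ H2 ⇒ out+=9
choose[1, 1] @ H3
  branch[0] choose=1:
    H0 returns -1
    H1 returns (-1, ())
    H2 returns [9, (-1, ())]
    H3 returns [[9, (-1, ())]]
  branch[1] choose=1:
    H0 returns -1
    H1 returns (-1, ())
    H2 returns [9, (-1, ())]
    H3 returns [[9, (-1, ())]]
= [[9, (-1, ())], [9, (-1, ())]]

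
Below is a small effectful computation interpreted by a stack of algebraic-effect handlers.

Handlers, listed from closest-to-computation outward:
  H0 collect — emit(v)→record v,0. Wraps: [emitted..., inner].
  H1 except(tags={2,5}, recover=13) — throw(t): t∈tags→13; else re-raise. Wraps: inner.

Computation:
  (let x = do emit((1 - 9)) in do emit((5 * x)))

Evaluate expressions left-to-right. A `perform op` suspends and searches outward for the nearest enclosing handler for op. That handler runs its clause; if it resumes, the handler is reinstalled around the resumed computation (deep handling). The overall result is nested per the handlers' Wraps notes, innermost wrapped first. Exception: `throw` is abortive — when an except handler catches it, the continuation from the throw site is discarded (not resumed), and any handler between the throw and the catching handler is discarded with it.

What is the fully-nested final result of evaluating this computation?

Answer: [-8, 0, 0]

Step-by-step:
emit(-8) @ H0 ⇒ out+=-8
emit(0) @ H0 ⇒ out+=0
H0 returns [-8, 0, 0]
H1 returns [-8, 0, 0]
= [-8, 0, 0]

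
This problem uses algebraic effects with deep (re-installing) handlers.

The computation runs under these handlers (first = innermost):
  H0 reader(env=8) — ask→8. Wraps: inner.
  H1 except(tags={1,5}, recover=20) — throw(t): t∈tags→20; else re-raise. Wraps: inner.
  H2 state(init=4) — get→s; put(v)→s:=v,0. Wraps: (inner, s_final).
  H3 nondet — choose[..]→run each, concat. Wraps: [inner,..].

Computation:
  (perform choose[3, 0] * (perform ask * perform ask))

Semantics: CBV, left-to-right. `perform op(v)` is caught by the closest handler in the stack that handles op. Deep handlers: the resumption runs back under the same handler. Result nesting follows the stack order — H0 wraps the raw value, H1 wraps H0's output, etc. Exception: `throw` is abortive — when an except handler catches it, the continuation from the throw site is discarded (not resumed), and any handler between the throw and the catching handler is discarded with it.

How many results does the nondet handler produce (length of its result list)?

Step-by-step:
choose[3, 0] @ H3
  branch[0] choose=3:
    ask @ H0 ⇒ 8
    ask @ H0 ⇒ 8
    H0 returns 192
    H1 returns 192
    H2 returns (192, 4)
    H3 returns [(192, 4)]
  branch[1] choose=0:
    ask @ H0 ⇒ 8
    ask @ H0 ⇒ 8
    H0 returns 0
    H1 returns 0
    H2 returns (0, 4)
    H3 returns [(0, 4)]
= [(192, 4), (0, 4)]

Answer: 2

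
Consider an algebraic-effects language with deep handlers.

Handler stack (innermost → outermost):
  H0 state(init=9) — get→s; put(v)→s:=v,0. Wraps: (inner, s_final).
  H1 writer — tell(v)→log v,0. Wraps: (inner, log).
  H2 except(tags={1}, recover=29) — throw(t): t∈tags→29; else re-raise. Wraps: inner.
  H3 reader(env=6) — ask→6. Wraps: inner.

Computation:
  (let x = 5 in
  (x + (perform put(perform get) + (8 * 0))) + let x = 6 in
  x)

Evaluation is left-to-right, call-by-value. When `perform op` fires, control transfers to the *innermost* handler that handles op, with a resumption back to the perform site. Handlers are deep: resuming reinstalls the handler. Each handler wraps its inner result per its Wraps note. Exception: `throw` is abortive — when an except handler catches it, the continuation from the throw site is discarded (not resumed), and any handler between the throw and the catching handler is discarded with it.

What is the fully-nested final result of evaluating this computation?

Answer: ((11, 9), ())

Evaluation trace:
get @ H0 ⇒ 9
put(9) @ H0 ⇒ s:=9
H0 returns (11, 9)
H1 returns ((11, 9), ())
H2 returns ((11, 9), ())
H3 returns ((11, 9), ())
= ((11, 9), ())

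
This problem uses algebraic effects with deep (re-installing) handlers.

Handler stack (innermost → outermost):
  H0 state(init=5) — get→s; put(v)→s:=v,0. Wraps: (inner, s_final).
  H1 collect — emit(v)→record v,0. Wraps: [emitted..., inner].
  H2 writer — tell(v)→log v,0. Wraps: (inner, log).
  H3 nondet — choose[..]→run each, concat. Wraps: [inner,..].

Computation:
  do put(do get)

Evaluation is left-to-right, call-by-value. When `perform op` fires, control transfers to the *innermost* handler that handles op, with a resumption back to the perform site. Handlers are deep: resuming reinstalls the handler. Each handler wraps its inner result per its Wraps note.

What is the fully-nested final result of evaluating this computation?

Evaluation trace:
get @ H0 ⇒ 5
put(5) @ H0 ⇒ s:=5
H0 returns (0, 5)
H1 returns [(0, 5)]
H2 returns ([(0, 5)], ())
H3 returns [([(0, 5)], ())]
= [([(0, 5)], ())]

Answer: [([(0, 5)], ())]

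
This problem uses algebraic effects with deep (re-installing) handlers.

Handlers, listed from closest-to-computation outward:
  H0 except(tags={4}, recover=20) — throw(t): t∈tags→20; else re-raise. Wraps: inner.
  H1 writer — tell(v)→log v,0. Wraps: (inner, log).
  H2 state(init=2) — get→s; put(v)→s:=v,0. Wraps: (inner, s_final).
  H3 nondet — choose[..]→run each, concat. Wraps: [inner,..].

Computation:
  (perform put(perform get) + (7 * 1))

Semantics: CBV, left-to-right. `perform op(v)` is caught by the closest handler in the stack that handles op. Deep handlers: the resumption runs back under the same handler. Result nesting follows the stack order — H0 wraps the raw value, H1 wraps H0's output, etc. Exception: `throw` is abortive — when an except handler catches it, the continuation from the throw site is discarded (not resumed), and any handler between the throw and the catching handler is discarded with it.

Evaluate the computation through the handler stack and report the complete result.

Evaluation trace:
get @ H2 ⇒ 2
put(2) @ H2 ⇒ s:=2
H0 returns 7
H1 returns (7, ())
H2 returns ((7, ()), 2)
H3 returns [((7, ()), 2)]
= [((7, ()), 2)]

Answer: [((7, ()), 2)]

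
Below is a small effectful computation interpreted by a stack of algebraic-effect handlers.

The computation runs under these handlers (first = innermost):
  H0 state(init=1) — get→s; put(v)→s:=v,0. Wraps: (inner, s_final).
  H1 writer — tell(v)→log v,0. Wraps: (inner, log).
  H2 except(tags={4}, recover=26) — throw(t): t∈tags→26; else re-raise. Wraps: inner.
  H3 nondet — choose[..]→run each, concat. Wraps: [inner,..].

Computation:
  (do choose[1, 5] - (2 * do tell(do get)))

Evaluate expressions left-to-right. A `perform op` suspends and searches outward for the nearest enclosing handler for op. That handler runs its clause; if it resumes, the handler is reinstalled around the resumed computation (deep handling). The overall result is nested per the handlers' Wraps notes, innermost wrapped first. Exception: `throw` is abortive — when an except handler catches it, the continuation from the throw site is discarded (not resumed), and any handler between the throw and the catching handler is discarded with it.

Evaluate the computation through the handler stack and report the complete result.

Answer: [((1, 1), (1)), ((5, 1), (1))]

Step-by-step:
choose[1, 5] @ H3
  branch[0] choose=1:
    get @ H0 ⇒ 1
    tell(1) @ H1 ⇒ log+=1
    H0 returns (1, 1)
    H1 returns ((1, 1), (1))
    H2 returns ((1, 1), (1))
    H3 returns [((1, 1), (1))]
  branch[1] choose=5:
    get @ H0 ⇒ 1
    tell(1) @ H1 ⇒ log+=1
    H0 returns (5, 1)
    H1 returns ((5, 1), (1))
    H2 returns ((5, 1), (1))
    H3 returns [((5, 1), (1))]
= [((1, 1), (1)), ((5, 1), (1))]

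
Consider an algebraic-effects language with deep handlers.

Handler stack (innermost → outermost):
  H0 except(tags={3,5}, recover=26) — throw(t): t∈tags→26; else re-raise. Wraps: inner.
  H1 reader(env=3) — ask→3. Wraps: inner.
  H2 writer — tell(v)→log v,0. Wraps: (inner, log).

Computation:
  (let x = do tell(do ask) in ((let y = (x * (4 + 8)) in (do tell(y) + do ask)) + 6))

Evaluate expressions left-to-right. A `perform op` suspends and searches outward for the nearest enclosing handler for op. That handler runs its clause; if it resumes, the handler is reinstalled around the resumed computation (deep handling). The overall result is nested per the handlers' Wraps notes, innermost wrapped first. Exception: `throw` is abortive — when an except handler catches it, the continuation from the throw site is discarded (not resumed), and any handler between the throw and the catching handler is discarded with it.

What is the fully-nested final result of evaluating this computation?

Answer: (9, (3, 0))

Working:
ask @ H1 ⇒ 3
tell(3) @ H2 ⇒ log+=3
tell(0) @ H2 ⇒ log+=0
ask @ H1 ⇒ 3
H0 returns 9
H1 returns 9
H2 returns (9, (3, 0))
= (9, (3, 0))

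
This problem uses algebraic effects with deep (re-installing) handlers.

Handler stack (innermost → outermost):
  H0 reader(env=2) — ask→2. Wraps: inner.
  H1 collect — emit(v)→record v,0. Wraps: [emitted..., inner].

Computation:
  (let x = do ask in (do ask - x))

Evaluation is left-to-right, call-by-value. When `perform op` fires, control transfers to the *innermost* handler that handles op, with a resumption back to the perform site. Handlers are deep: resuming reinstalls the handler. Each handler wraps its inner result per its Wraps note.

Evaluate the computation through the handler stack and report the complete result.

Evaluation trace:
ask @ H0 ⇒ 2
ask @ H0 ⇒ 2
H0 returns 0
H1 returns [0]
= [0]

Answer: [0]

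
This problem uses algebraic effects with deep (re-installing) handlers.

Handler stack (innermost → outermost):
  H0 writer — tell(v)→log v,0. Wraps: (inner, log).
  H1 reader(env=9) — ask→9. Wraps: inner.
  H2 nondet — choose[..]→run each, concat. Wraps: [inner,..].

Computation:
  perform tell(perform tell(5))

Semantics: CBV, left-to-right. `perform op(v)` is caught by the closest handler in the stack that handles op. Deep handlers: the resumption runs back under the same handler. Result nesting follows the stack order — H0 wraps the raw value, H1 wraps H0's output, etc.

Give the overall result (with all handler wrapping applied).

Answer: [(0, (5, 0))]

Working:
tell(5) @ H0 ⇒ log+=5
tell(0) @ H0 ⇒ log+=0
H0 returns (0, (5, 0))
H1 returns (0, (5, 0))
H2 returns [(0, (5, 0))]
= [(0, (5, 0))]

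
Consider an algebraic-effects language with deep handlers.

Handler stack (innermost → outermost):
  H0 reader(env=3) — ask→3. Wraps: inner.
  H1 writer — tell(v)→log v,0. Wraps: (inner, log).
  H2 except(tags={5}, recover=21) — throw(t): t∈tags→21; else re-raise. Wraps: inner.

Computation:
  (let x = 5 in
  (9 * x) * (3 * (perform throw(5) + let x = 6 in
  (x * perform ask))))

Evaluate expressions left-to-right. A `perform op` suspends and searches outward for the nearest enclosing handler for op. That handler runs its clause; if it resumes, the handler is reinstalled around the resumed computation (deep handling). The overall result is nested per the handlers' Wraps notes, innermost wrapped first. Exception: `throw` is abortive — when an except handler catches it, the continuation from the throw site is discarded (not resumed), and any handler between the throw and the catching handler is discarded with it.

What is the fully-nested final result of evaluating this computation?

Step-by-step:
throw(5) @ H2 caught ⇒ 21
= 21

Answer: 21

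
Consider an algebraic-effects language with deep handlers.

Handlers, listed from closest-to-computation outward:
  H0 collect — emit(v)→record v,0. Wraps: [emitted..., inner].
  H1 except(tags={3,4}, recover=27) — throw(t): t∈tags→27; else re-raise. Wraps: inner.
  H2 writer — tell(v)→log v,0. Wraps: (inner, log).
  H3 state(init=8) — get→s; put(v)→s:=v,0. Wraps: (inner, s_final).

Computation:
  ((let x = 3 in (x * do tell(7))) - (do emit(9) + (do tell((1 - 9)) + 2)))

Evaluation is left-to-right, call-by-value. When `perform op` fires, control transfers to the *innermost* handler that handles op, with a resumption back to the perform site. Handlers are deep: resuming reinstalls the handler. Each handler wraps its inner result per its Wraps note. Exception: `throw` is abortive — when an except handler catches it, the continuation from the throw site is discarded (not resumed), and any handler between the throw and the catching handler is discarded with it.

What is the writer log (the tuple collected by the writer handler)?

Answer: (7, -8)

Evaluation trace:
tell(7) @ H2 ⇒ log+=7
emit(9) @ H0 ⇒ out+=9
tell(-8) @ H2 ⇒ log+=-8
H0 returns [9, -2]
H1 returns [9, -2]
H2 returns ([9, -2], (7, -8))
H3 returns (([9, -2], (7, -8)), 8)
= (([9, -2], (7, -8)), 8)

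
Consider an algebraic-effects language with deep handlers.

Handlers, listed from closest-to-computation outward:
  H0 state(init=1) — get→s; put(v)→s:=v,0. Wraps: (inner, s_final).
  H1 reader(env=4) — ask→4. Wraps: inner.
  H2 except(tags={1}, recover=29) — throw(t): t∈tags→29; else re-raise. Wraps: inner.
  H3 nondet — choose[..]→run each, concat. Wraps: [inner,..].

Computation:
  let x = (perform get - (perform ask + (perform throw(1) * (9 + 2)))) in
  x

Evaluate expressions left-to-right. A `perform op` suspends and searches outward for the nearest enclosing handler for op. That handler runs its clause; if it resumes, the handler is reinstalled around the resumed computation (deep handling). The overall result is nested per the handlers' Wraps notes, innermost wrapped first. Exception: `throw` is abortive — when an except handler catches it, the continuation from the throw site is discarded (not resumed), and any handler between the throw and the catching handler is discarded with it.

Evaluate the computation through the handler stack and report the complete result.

Evaluation trace:
get @ H0 ⇒ 1
ask @ H1 ⇒ 4
throw(1) @ H2 caught ⇒ 29
H3 returns [29]
= [29]

Answer: [29]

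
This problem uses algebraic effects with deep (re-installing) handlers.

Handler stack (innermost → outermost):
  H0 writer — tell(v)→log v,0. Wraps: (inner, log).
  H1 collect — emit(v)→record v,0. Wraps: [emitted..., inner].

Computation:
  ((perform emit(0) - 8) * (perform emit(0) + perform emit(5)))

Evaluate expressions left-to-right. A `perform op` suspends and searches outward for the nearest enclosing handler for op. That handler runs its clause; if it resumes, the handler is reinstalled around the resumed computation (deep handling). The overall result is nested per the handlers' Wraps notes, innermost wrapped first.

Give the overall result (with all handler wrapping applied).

Answer: [0, 0, 5, (0, ())]

Step-by-step:
emit(0) @ H1 ⇒ out+=0
emit(0) @ H1 ⇒ out+=0
emit(5) @ H1 ⇒ out+=5
H0 returns (0, ())
H1 returns [0, 0, 5, (0, ())]
= [0, 0, 5, (0, ())]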